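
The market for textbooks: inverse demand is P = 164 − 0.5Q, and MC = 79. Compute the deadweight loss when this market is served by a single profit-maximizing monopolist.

DWL = 1806.25

Perfect competition: P = MC = 79, so 164 − 0.5Q = 79 and Q = 170.
Monopoly sets MR = MC: 164 − Q = 79 ⇒ Q = 85, P = 164 − 0.5·85 = 121.5.
DWL is the triangle between Q = 85 and Q = 170: ½·(170 − 85)·(121.5 − 79) = 1806.25.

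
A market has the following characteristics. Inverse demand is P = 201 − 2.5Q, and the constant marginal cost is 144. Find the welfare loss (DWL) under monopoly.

DWL = 162.45

Perfect competition: P = MC = 144, so 201 − 2.5Q = 144 and Q = 22.8.
A monopolist chooses Q where MR = MC. MR = 201 − 5Q; setting this equal to 144 gives Q = 11.4 and P = 172.5.
DWL is the triangle between Q = 11.4 and Q = 22.8: ½·(22.8 − 11.4)·(172.5 − 144) = 162.45.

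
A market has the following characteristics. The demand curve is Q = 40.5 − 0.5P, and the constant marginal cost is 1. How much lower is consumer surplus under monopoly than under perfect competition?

Inverting demand: P = 81 − 2Q.
Perfect competition: P = MC = 1, so 81 − 2Q = 1 and Q = 40.
CS = ½·(81 − 1)·40 = 1600.
A monopolist chooses Q where MR = MC. MR = 81 − 4Q; setting this equal to 1 gives Q = 20 and P = 41.
CS = ½·(81 − 41)·20 = 400.
Change in consumer surplus: 400 − 1600 = −1200.

Consumer surplus falls by 1200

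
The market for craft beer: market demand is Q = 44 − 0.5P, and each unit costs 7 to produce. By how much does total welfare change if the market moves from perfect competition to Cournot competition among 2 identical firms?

Inverting demand: P = 88 − 2Q.
Competitive firms price at marginal cost: P = 7, giving Q = 40.5.
CS = ½·(88 − 7)·40.5 = 1640.25; PS = (7 − 7)·40.5 = 0; TS = 1640.25.
Cournot with 2 identical firms: the symmetric best-response condition is 88 − 6q = 7. Each firm produces q = 13.5, total output Q = 27, price P = 34.
CS = ½·(88 − 34)·27 = 729; PS = (34 − 7)·27 = 729; TS = 1458.
Change in total welfare: 1458 − 1640.25 = −182.25.

TS falls by 182.25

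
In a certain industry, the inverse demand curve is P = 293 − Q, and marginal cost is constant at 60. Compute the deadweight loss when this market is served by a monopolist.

DWL = 6786.125

Under competition P = MC = 60, so Q = (293 − 60)/1 = 233.
A monopolist chooses Q where MR = MC. MR = 293 − 2Q; setting this equal to 60 gives Q = 116.5 and P = 176.5.
DWL is the triangle between Q = 116.5 and Q = 233: ½·(233 − 116.5)·(176.5 − 60) = 6786.125.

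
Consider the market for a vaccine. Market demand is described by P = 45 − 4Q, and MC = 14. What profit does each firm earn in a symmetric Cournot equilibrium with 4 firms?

π_i = 9.61

In a 4-firm Cournot equilibrium, symmetry and the first-order condition give q = (45 − 14)/(20) = 1.55. So Q = 6.2 and P = 20.2.
Each firm's profit = (20.2 − 14)·1.55 = 9.61.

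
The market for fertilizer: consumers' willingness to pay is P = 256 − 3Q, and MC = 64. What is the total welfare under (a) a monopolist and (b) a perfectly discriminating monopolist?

A monopolist chooses Q where MR = MC. MR = 256 − 6Q; setting this equal to 64 gives Q = 32 and P = 160.
CS = ½·(256 − 160)·32 = 1536; PS = (160 − 64)·32 = 3072; TS = 4608.
With perfect price discrimination, output is the efficient level Q = 64 (where demand meets MC), but every buyer pays their willingness to pay: CS = 0 and PS = total surplus.
TS = 6144 (equal to competitive TS).

Monopoly: TS = 4608; Perfect PD: TS = 6144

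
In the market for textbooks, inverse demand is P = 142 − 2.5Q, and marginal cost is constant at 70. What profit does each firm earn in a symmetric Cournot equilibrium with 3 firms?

In a 3-firm Cournot equilibrium, symmetry and the first-order condition give q = (142 − 70)/(10) = 7.2. So Q = 21.6 and P = 88.
Each firm's profit = (88 − 70)·7.2 = 129.6.

π_i = 129.6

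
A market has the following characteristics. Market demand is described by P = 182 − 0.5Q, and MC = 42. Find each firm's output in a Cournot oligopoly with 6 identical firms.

q_i = 40

With 6 symmetric Cournot firms, each firm's FOC gives 182 − 3.5q = 42, so q = 40, Q = 6·40 = 240, and P = 62.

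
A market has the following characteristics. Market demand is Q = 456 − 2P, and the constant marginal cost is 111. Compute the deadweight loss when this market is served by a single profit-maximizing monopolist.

DWL = 3422.25

Inverting demand: P = 228 − 0.5Q.
Competitive firms price at marginal cost: P = 111, giving Q = 234.
A monopolist chooses Q where MR = MC. MR = 228 − Q; setting this equal to 111 gives Q = 117 and P = 169.5.
DWL is the triangle between Q = 117 and Q = 234: ½·(234 − 117)·(169.5 − 111) = 3422.25.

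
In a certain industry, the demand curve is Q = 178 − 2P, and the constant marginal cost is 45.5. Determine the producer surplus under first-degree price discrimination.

PS = 1892.25

Inverting demand: P = 89 − 0.5Q.
Under first-degree price discrimination the firm charges each unit its demand price and produces up to where P = MC, i.e. Q = 87. Consumer surplus is zero; producer surplus equals total surplus.
PS = ½·(89 − 45.5)·87 = 1892.25.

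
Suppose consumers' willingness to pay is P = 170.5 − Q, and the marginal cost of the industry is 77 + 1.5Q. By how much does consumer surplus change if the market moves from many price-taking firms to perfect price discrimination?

Consumer surplus falls by 699.38

Under competition P = MC: 170.5 − Q = 77 + 1.5Q ⇒ Q = 37.4, P = 133.1.
CS = ½·(170.5 − 133.1)·37.4 = 699.38.
With perfect price discrimination, output is the efficient level Q = 37.4 (where demand meets MC), but every buyer pays their willingness to pay: CS = 0 and PS = total surplus.
CS = 0.
Change in consumer surplus: 0 − 699.38 = −699.38.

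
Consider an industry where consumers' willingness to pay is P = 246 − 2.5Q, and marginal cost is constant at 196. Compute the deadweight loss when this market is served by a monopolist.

DWL = 125

Perfect competition: P = MC = 196, so 246 − 2.5Q = 196 and Q = 20.
Monopoly sets MR = MC: 246 − 5Q = 196 ⇒ Q = 10, P = 246 − 2.5·10 = 221.
DWL is the triangle between Q = 10 and Q = 20: ½·(20 − 10)·(221 − 196) = 125.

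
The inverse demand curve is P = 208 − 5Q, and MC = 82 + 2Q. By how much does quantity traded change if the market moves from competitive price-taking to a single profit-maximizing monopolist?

Quantity traded falls by 7.5

Under competition P = MC: 208 − 5Q = 82 + 2Q ⇒ Q = 18, P = 118.
The monopolist equates marginal revenue to marginal cost: 208 − 10Q = 82 + 2Q, so Q = 10.5. From demand, P = 155.5.
Change in quantity traded: 10.5 − 18 = −7.5.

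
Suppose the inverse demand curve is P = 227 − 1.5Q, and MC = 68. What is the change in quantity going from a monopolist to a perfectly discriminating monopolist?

Quantity rises by 53

Monopoly sets MR = MC: 227 − 3Q = 68 ⇒ Q = 53, P = 227 − 1.5·53 = 147.5.
A perfectly discriminating monopolist sells every unit with P(Q) ≥ MC(Q), so output equals the competitive quantity Q = 106. Each buyer pays their reservation price, so CS = 0 and the firm captures all surplus.
Change in quantity: 106 − 53 = 53.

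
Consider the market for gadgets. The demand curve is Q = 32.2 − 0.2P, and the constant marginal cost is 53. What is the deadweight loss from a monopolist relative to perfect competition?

Inverting demand: P = 161 − 5Q.
Under competition P = MC = 53, so Q = (161 − 53)/5 = 21.6.
A monopolist chooses Q where MR = MC. MR = 161 − 10Q; setting this equal to 53 gives Q = 10.8 and P = 107.
DWL is the triangle between Q = 10.8 and Q = 21.6: ½·(21.6 − 10.8)·(107 − 53) = 291.6.

DWL = 291.6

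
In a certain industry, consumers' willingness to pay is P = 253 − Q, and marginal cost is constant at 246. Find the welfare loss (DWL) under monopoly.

Under competition P = MC = 246, so Q = (253 − 246)/1 = 7.
Monopoly sets MR = MC: 253 − 2Q = 246 ⇒ Q = 3.5, P = 253 − 3.5 = 249.5.
DWL is the triangle between Q = 3.5 and Q = 7: ½·(7 − 3.5)·(249.5 − 246) = 6.125.

DWL = 6.125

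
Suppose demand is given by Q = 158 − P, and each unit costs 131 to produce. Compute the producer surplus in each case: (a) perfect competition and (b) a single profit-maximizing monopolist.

Competition: PS = 0; Monopoly: PS = 182.25

Inverting demand: P = 158 − Q.
Competitive firms price at marginal cost: P = 131, giving Q = 27.
PS = (131 − 131)·27 = 0.
A monopolist chooses Q where MR = MC. MR = 158 − 2Q; setting this equal to 131 gives Q = 13.5 and P = 144.5.
PS = (144.5 − 131)·13.5 = 182.25.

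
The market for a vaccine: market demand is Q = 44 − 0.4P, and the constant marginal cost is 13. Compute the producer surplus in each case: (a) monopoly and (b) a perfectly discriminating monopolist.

Inverting demand: P = 110 − 2.5Q.
A monopolist chooses Q where MR = MC. MR = 110 − 5Q; setting this equal to 13 gives Q = 19.4 and P = 61.5.
PS = (61.5 − 13)·19.4 = 940.9.
Under first-degree price discrimination the firm charges each unit its demand price and produces up to where P = MC, i.e. Q = 38.8. Consumer surplus is zero; producer surplus equals total surplus.
PS = ½·(110 − 13)·38.8 = 1881.8.

Monopoly: PS = 940.9; Perfect PD: PS = 1881.8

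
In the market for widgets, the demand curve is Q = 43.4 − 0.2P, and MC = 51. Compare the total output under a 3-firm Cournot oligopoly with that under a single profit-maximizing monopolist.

Cournot: Q = 24.9; Monopoly: Q = 16.6

Inverting demand: P = 217 − 5Q.
Cournot with 3 identical firms: the symmetric best-response condition is 217 − 20q = 51. Each firm produces q = 8.3, total output Q = 24.9, price P = 92.5.
Monopoly sets MR = MC: 217 − 10Q = 51 ⇒ Q = 16.6, P = 217 − 5·16.6 = 134.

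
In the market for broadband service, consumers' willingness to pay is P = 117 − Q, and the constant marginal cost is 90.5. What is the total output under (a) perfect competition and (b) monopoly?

Competition: Q = 26.5; Monopoly: Q = 13.25

Perfect competition: P = MC = 90.5, so 117 − Q = 90.5 and Q = 26.5.
A monopolist chooses Q where MR = MC. MR = 117 − 2Q; setting this equal to 90.5 gives Q = 13.25 and P = 103.75.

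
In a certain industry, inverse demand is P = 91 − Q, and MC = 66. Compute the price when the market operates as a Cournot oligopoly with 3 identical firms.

P = 72.25

With 3 symmetric Cournot firms, each firm's FOC gives 91 − 4q = 66, so q = 6.25, Q = 3·6.25 = 18.75, and P = 72.25.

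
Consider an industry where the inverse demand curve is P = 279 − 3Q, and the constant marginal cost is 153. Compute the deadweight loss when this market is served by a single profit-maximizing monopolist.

Perfect competition: P = MC = 153, so 279 − 3Q = 153 and Q = 42.
Monopoly sets MR = MC: 279 − 6Q = 153 ⇒ Q = 21, P = 279 − 3·21 = 216.
DWL is the triangle between Q = 21 and Q = 42: ½·(42 − 21)·(216 − 153) = 661.5.

DWL = 661.5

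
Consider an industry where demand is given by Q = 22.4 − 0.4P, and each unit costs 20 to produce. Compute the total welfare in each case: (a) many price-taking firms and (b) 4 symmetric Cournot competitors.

Competition: TS = 259.2; Cournot: TS = 248.832

Inverting demand: P = 56 − 2.5Q.
Under competition P = MC = 20, so Q = (56 − 20)/2.5 = 14.4.
CS = ½·(56 − 20)·14.4 = 259.2; PS = (20 − 20)·14.4 = 0; TS = 259.2.
With 4 symmetric Cournot firms, each firm's FOC gives 56 − 12.5q = 20, so q = 2.88, Q = 4·2.88 = 11.52, and P = 27.2.
CS = ½·(56 − 27.2)·11.52 = 165.888; PS = (27.2 − 20)·11.52 = 82.944; TS = 248.832.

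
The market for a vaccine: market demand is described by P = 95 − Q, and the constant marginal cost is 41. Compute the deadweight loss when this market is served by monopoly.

DWL = 364.5

Perfect competition: P = MC = 41, so 95 − Q = 41 and Q = 54.
Monopoly sets MR = MC: 95 − 2Q = 41 ⇒ Q = 27, P = 95 − 27 = 68.
DWL is the triangle between Q = 27 and Q = 54: ½·(54 − 27)·(68 − 41) = 364.5.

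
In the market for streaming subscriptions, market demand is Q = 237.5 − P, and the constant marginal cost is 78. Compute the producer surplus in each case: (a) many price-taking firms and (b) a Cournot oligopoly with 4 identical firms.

Competition: PS = 0; Cournot: PS = 4070.44

Inverting demand: P = 237.5 − Q.
Under competition P = MC = 78, so Q = (237.5 − 78)/1 = 159.5.
PS = (78 − 78)·159.5 = 0.
Cournot with 4 identical firms: the symmetric best-response condition is 237.5 − 5q = 78. Each firm produces q = 31.9, total output Q = 127.6, price P = 109.9.
PS = (109.9 − 78)·127.6 = 4070.44.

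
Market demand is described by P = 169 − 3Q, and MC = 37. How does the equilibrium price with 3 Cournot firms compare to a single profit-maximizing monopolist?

Cournot: P = 70; Monopoly: P = 103

Cournot with 3 identical firms: the symmetric best-response condition is 169 − 12q = 37. Each firm produces q = 11, total output Q = 33, price P = 70.
A monopolist chooses Q where MR = MC. MR = 169 − 6Q; setting this equal to 37 gives Q = 22 and P = 103.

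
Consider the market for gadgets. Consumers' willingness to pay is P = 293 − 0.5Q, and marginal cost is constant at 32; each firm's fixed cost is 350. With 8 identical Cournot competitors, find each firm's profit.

π_i = 1332

In a 8-firm Cournot equilibrium, symmetry and the first-order condition give q = (293 − 32)/(4.5) = 58. So Q = 464 and P = 61.
Each firm's profit = (61 − 32)·58 − 350 = 1332.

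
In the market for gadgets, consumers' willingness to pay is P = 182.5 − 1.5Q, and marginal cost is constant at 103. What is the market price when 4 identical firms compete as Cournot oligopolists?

P = 118.9

With 4 symmetric Cournot firms, each firm's FOC gives 182.5 − 7.5q = 103, so q = 10.6, Q = 4·10.6 = 42.4, and P = 118.9.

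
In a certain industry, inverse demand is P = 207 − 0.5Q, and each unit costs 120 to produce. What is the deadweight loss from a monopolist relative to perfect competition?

DWL = 1892.25

Perfect competition: P = MC = 120, so 207 − 0.5Q = 120 and Q = 174.
A monopolist chooses Q where MR = MC. MR = 207 − Q; setting this equal to 120 gives Q = 87 and P = 163.5.
DWL is the triangle between Q = 87 and Q = 174: ½·(174 − 87)·(163.5 − 120) = 1892.25.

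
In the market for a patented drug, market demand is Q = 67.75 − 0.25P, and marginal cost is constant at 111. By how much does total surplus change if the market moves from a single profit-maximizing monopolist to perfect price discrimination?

Total surplus rises by 800

Inverting demand: P = 271 − 4Q.
Monopoly sets MR = MC: 271 − 8Q = 111 ⇒ Q = 20, P = 271 − 4·20 = 191.
CS = ½·(271 − 191)·20 = 800; PS = (191 − 111)·20 = 1600; TS = 2400.
Under first-degree price discrimination the firm charges each unit its demand price and produces up to where P = MC, i.e. Q = 40. Consumer surplus is zero; producer surplus equals total surplus.
TS = 3200 (equal to competitive TS).
Change in total surplus: 3200 − 2400 = 800.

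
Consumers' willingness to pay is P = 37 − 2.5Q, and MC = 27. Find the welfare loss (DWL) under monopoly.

DWL = 5

Perfect competition: P = MC = 27, so 37 − 2.5Q = 27 and Q = 4.
A monopolist chooses Q where MR = MC. MR = 37 − 5Q; setting this equal to 27 gives Q = 2 and P = 32.
DWL is the triangle between Q = 2 and Q = 4: ½·(4 − 2)·(32 − 27) = 5.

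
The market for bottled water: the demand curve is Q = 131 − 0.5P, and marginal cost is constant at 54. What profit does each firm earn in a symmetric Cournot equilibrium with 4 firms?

π_i = 865.28

Inverting demand: P = 262 − 2Q.
In a 4-firm Cournot equilibrium, symmetry and the first-order condition give q = (262 − 54)/(10) = 20.8. So Q = 83.2 and P = 95.6.
Each firm's profit = (95.6 − 54)·20.8 = 865.28.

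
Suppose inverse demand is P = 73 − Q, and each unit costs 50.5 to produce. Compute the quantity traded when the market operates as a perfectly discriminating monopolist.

A perfectly discriminating monopolist sells every unit with P(Q) ≥ MC(Q), so output equals the competitive quantity Q = 22.5. Each buyer pays their reservation price, so CS = 0 and the firm captures all surplus.

Q = 22.5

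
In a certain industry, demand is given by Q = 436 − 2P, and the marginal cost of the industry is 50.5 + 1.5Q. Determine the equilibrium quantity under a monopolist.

Inverting demand: P = 218 − 0.5Q.
A monopolist chooses Q where MR = MC. MR = 218 − Q; setting this equal to 50.5 + 1.5Q gives Q = 67 and P = 184.5.

Q = 67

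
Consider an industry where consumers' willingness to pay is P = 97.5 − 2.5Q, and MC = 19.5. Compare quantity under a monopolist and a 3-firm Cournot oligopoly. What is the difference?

A monopolist chooses Q where MR = MC. MR = 97.5 − 5Q; setting this equal to 19.5 gives Q = 15.6 and P = 58.5.
With 3 symmetric Cournot firms, each firm's FOC gives 97.5 − 10q = 19.5, so q = 7.8, Q = 3·7.8 = 23.4, and P = 39.
Change in quantity: 23.4 − 15.6 = 7.8.

Quantity rises by 7.8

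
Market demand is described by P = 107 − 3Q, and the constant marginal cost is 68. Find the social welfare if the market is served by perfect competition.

TS = 253.5

Perfect competition: P = MC = 68, so 107 − 3Q = 68 and Q = 13.
CS = ½·(107 − 68)·13 = 253.5; PS = (68 − 68)·13 = 0; TS = 253.5.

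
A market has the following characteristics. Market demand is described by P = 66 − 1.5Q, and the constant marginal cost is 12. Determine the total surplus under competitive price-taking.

TS = 972

Perfect competition: P = MC = 12, so 66 − 1.5Q = 12 and Q = 36.
CS = ½·(66 − 12)·36 = 972; PS = (12 − 12)·36 = 0; TS = 972.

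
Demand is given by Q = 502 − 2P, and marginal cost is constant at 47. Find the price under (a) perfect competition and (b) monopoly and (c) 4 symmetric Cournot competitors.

Inverting demand: P = 251 − 0.5Q.
Under competition P = MC = 47, so Q = (251 − 47)/0.5 = 408.
A monopolist chooses Q where MR = MC. MR = 251 − Q; setting this equal to 47 gives Q = 204 and P = 149.
Cournot with 4 identical firms: the symmetric best-response condition is 251 − 2.5q = 47. Each firm produces q = 81.6, total output Q = 326.4, price P = 87.8.

Competition: P = 47; Monopoly: P = 149; Cournot: P = 87.8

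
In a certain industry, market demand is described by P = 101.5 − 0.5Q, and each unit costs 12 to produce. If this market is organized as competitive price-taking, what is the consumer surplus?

CS = 8010.25

Competitive firms price at marginal cost: P = 12, giving Q = 179.
CS = ½·(101.5 − 12)·179 = 8010.25.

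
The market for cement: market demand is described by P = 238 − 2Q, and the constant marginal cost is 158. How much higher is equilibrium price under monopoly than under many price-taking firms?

Equilibrium price rises by 40

Under competition P = MC = 158, so Q = (238 − 158)/2 = 40.
Monopoly sets MR = MC: 238 − 4Q = 158 ⇒ Q = 20, P = 238 − 2·20 = 198.
Change in equilibrium price: 198 − 158 = 40.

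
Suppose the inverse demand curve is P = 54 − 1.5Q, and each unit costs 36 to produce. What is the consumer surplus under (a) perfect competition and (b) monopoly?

Competition: CS = 108; Monopoly: CS = 27

Perfect competition: P = MC = 36, so 54 − 1.5Q = 36 and Q = 12.
CS = ½·(54 − 36)·12 = 108.
The monopolist equates marginal revenue to marginal cost: 54 − 3Q = 36, so Q = 6. From demand, P = 45.
CS = ½·(54 − 45)·6 = 27.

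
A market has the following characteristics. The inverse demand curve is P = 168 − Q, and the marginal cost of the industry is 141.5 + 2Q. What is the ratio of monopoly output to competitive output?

Q_m/Q_c = 0.75

The monopolist equates marginal revenue to marginal cost: 168 − 2Q = 141.5 + 2Q, so Q = 6.625. From demand, P = 161.375.
Under competition P = MC: 168 − Q = 141.5 + 2Q ⇒ Q = 53/6, P = 955/6.
Ratio Q_m/Q_c = 6.625/(53/6) = 0.75.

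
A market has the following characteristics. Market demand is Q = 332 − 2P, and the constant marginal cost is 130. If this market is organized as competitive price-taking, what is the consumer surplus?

Inverting demand: P = 166 − 0.5Q.
Perfect competition: P = MC = 130, so 166 − 0.5Q = 130 and Q = 72.
CS = ½·(166 − 130)·72 = 1296.

CS = 1296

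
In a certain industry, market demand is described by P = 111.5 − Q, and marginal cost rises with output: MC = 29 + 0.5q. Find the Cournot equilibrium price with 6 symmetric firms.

P = 45.5

In a 6-firm Cournot equilibrium, symmetry and the first-order condition give q = (111.5 − 29)/(7.5) = 11. So Q = 66 and P = 45.5.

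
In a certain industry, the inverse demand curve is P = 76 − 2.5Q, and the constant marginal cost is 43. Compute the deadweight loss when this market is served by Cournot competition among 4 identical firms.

Under competition P = MC = 43, so Q = (76 − 43)/2.5 = 13.2.
In a 4-firm Cournot equilibrium, symmetry and the first-order condition give q = (76 − 43)/(12.5) = 2.64. So Q = 10.56 and P = 49.6.
DWL is the triangle between Q = 10.56 and Q = 13.2: ½·(13.2 − 10.56)·(49.6 − 43) = 8.712.

DWL = 8.712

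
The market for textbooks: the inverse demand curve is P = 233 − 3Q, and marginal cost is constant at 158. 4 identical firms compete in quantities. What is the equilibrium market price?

P = 173

In a 4-firm Cournot equilibrium, symmetry and the first-order condition give q = (233 − 158)/(15) = 5. So Q = 20 and P = 173.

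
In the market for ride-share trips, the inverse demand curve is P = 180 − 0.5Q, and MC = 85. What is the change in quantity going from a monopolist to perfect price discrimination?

A monopolist chooses Q where MR = MC. MR = 180 − Q; setting this equal to 85 gives Q = 95 and P = 132.5.
Under first-degree price discrimination the firm charges each unit its demand price and produces up to where P = MC, i.e. Q = 190. Consumer surplus is zero; producer surplus equals total surplus.
Change in quantity: 190 − 95 = 95.

Quantity rises by 95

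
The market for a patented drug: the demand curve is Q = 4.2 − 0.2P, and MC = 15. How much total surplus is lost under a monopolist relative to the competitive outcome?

DWL = 0.9

Inverting demand: P = 21 − 5Q.
Under competition P = MC = 15, so Q = (21 − 15)/5 = 1.2.
A monopolist chooses Q where MR = MC. MR = 21 − 10Q; setting this equal to 15 gives Q = 0.6 and P = 18.
DWL is the triangle between Q = 0.6 and Q = 1.2: ½·(1.2 − 0.6)·(18 − 15) = 0.9.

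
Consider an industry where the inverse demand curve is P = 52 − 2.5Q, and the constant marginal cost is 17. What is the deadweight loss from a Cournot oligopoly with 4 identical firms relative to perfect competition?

DWL = 9.8

Under competition P = MC = 17, so Q = (52 − 17)/2.5 = 14.
With 4 symmetric Cournot firms, each firm's FOC gives 52 − 12.5q = 17, so q = 2.8, Q = 4·2.8 = 11.2, and P = 24.
DWL is the triangle between Q = 11.2 and Q = 14: ½·(14 − 11.2)·(24 − 17) = 9.8.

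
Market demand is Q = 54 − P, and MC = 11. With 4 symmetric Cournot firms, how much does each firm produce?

q_i = 8.6

Inverting demand: P = 54 − Q.
In a 4-firm Cournot equilibrium, symmetry and the first-order condition give q = (54 − 11)/(5) = 8.6. So Q = 34.4 and P = 19.6.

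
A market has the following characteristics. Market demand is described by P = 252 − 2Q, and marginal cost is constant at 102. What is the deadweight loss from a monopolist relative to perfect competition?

DWL = 1406.25

Perfect competition: P = MC = 102, so 252 − 2Q = 102 and Q = 75.
The monopolist equates marginal revenue to marginal cost: 252 − 4Q = 102, so Q = 37.5. From demand, P = 177.
DWL is the triangle between Q = 37.5 and Q = 75: ½·(75 − 37.5)·(177 − 102) = 1406.25.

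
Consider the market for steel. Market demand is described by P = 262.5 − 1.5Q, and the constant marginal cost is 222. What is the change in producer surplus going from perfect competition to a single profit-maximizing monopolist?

Competitive firms price at marginal cost: P = 222, giving Q = 27.
PS = (222 − 222)·27 = 0.
Monopoly sets MR = MC: 262.5 − 3Q = 222 ⇒ Q = 13.5, P = 262.5 − 1.5·13.5 = 242.25.
PS = (242.25 − 222)·13.5 = 273.375.
Change in producer surplus: 273.375 − 0 = 273.375.

PS rises by 273.375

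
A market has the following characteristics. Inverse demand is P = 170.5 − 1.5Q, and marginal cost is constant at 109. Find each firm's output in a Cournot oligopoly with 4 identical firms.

q_i = 8.2

Cournot with 4 identical firms: the symmetric best-response condition is 170.5 − 7.5q = 109. Each firm produces q = 8.2, total output Q = 32.8, price P = 121.3.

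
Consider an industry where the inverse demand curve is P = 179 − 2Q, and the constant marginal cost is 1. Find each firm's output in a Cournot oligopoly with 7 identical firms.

q_i = 11.125

Cournot with 7 identical firms: the symmetric best-response condition is 179 − 16q = 1. Each firm produces q = 11.125, total output Q = 77.875, price P = 23.25.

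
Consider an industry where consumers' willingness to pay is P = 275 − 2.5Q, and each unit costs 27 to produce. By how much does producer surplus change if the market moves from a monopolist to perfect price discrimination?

A monopolist chooses Q where MR = MC. MR = 275 − 5Q; setting this equal to 27 gives Q = 49.6 and P = 151.
PS = (151 − 27)·49.6 = 6150.4.
A perfectly discriminating monopolist sells every unit with P(Q) ≥ MC(Q), so output equals the competitive quantity Q = 99.2. Each buyer pays their reservation price, so CS = 0 and the firm captures all surplus.
PS = ½·(275 − 27)·99.2 = 12300.8.
Change in producer surplus: 12300.8 − 6150.4 = 6150.4.

PS rises by 6150.4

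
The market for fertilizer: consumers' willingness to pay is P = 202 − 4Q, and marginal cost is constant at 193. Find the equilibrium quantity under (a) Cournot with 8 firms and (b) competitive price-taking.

Cournot: Q = 2; Competition: Q = 2.25

Cournot with 8 identical firms: the symmetric best-response condition is 202 − 36q = 193. Each firm produces q = 0.25, total output Q = 2, price P = 194.
Competitive firms price at marginal cost: P = 193, giving Q = 2.25.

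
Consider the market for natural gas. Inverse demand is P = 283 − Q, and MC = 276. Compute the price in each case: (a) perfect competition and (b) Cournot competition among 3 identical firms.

Competition: P = 276; Cournot: P = 277.75

Competitive firms price at marginal cost: P = 276, giving Q = 7.
Cournot with 3 identical firms: the symmetric best-response condition is 283 − 4q = 276. Each firm produces q = 1.75, total output Q = 5.25, price P = 277.75.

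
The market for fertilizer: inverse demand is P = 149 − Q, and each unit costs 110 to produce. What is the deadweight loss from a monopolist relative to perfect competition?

Perfect competition: P = MC = 110, so 149 − Q = 110 and Q = 39.
A monopolist chooses Q where MR = MC. MR = 149 − 2Q; setting this equal to 110 gives Q = 19.5 and P = 129.5.
DWL is the triangle between Q = 19.5 and Q = 39: ½·(39 − 19.5)·(129.5 − 110) = 190.125.

DWL = 190.125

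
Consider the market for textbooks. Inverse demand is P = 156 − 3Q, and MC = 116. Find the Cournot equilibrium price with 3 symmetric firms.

P = 126

With 3 symmetric Cournot firms, each firm's FOC gives 156 − 12q = 116, so q = 10/3, Q = 3·10/3 = 10, and P = 126.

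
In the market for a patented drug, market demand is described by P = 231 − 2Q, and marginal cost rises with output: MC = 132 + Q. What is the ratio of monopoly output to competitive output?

Q_m/Q_c = 0.6

A monopolist chooses Q where MR = MC. MR = 231 − 4Q; setting this equal to 132 + Q gives Q = 19.8 and P = 191.4.
Under competition P = MC: 231 − 2Q = 132 + Q ⇒ Q = 33, P = 165.
Ratio Q_m/Q_c = 19.8/33 = 0.6.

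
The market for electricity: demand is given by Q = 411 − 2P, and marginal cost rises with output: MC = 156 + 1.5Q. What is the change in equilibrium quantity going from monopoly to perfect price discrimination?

Q rises by 4.95

Inverting demand: P = 205.5 − 0.5Q.
The monopolist equates marginal revenue to marginal cost: 205.5 − Q = 156 + 1.5Q, so Q = 19.8. From demand, P = 195.6.
Under first-degree price discrimination the firm charges each unit its demand price and produces up to where P = MC, i.e. Q = 24.75. Consumer surplus is zero; producer surplus equals total surplus.
Change in equilibrium quantity: 24.75 − 19.8 = 4.95.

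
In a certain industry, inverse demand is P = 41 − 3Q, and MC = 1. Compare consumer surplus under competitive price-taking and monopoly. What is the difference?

Under competition P = MC = 1, so Q = (41 − 1)/3 = 40/3.
CS = ½·(41 − 1)·40/3 = 800/3.
Monopoly sets MR = MC: 41 − 6Q = 1 ⇒ Q = 20/3, P = 41 − 3·20/3 = 21.
CS = ½·(41 − 21)·20/3 = 200/3.
Change in consumer surplus: 200/3 − 800/3 = −200.

Consumer surplus falls by 200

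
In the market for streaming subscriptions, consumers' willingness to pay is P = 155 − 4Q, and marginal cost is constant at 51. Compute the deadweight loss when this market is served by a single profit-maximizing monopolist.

DWL = 338

Under competition P = MC = 51, so Q = (155 − 51)/4 = 26.
The monopolist equates marginal revenue to marginal cost: 155 − 8Q = 51, so Q = 13. From demand, P = 103.
DWL is the triangle between Q = 13 and Q = 26: ½·(26 − 13)·(103 − 51) = 338.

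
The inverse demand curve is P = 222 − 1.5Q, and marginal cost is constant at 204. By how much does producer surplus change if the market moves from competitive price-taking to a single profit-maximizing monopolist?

PS rises by 54

Competitive firms price at marginal cost: P = 204, giving Q = 12.
PS = (204 − 204)·12 = 0.
A monopolist chooses Q where MR = MC. MR = 222 − 3Q; setting this equal to 204 gives Q = 6 and P = 213.
PS = (213 − 204)·6 = 54.
Change in producer surplus: 54 − 0 = 54.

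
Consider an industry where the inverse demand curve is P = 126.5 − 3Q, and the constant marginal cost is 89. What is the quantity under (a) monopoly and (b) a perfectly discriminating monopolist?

The monopolist equates marginal revenue to marginal cost: 126.5 − 6Q = 89, so Q = 6.25. From demand, P = 107.75.
Under first-degree price discrimination the firm charges each unit its demand price and produces up to where P = MC, i.e. Q = 12.5. Consumer surplus is zero; producer surplus equals total surplus.

Monopoly: Q = 6.25; Perfect PD: Q = 12.5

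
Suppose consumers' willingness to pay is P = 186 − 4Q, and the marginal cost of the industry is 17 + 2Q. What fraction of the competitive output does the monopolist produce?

The monopolist equates marginal revenue to marginal cost: 186 − 8Q = 17 + 2Q, so Q = 16.9. From demand, P = 118.4.
Competitive equilibrium sets price equal to marginal cost: 186 − 4Q = 17 + 2Q, so Q = 169/6 and P = 220/3.
Ratio Q_m/Q_c = 16.9/(169/6) = 0.6.

Q_m/Q_c = 0.6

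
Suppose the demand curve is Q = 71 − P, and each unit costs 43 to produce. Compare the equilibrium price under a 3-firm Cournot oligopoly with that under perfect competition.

Cournot: P = 50; Competition: P = 43

Inverting demand: P = 71 − Q.
Cournot with 3 identical firms: the symmetric best-response condition is 71 − 4q = 43. Each firm produces q = 7, total output Q = 21, price P = 50.
Under competition P = MC = 43, so Q = (71 − 43)/1 = 28.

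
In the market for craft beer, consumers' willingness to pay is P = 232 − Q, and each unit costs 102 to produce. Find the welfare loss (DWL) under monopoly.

Under competition P = MC = 102, so Q = (232 − 102)/1 = 130.
The monopolist equates marginal revenue to marginal cost: 232 − 2Q = 102, so Q = 65. From demand, P = 167.
DWL is the triangle between Q = 65 and Q = 130: ½·(130 − 65)·(167 − 102) = 2112.5.

DWL = 2112.5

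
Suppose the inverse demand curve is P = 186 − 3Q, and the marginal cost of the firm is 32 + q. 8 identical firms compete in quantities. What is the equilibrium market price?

With 8 symmetric Cournot firms, each firm's FOC gives 186 − 27q = 32 + q, so q = 5.5, Q = 8·5.5 = 44, and P = 54.

P = 54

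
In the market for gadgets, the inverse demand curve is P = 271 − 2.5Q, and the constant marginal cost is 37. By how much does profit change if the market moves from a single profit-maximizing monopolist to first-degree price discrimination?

The monopolist equates marginal revenue to marginal cost: 271 − 5Q = 37, so Q = 46.8. From demand, P = 154.
Profit = (154 − 37)·46.8 = 5475.6.
With perfect price discrimination, output is the efficient level Q = 93.6 (where demand meets MC), but every buyer pays their willingness to pay: CS = 0 and PS = total surplus.
PS equals the full surplus area, 10951.2. Profit = 10951.2 = 10951.2.
Change in profit: 10951.2 − 5475.6 = 5475.6.

π rises by 5475.6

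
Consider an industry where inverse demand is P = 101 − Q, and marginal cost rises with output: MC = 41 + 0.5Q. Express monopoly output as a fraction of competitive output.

A monopolist chooses Q where MR = MC. MR = 101 − 2Q; setting this equal to 41 + 0.5Q gives Q = 24 and P = 77.
Under competition P = MC: 101 − Q = 41 + 0.5Q ⇒ Q = 40, P = 61.
Ratio Q_m/Q_c = 24/40 = 0.6.

Q_m/Q_c = 0.6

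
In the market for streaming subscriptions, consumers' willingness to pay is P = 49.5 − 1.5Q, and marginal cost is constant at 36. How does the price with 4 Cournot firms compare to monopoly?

In a 4-firm Cournot equilibrium, symmetry and the first-order condition give q = (49.5 − 36)/(7.5) = 1.8. So Q = 7.2 and P = 38.7.
Monopoly sets MR = MC: 49.5 − 3Q = 36 ⇒ Q = 4.5, P = 49.5 − 1.5·4.5 = 42.75.

Cournot: P = 38.7; Monopoly: P = 42.75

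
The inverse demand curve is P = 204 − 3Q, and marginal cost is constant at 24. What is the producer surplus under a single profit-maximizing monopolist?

PS = 2700

A monopolist chooses Q where MR = MC. MR = 204 − 6Q; setting this equal to 24 gives Q = 30 and P = 114.
PS = (114 − 24)·30 = 2700.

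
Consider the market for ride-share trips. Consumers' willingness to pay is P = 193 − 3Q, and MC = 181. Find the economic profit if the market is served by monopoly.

Monopoly sets MR = MC: 193 − 6Q = 181 ⇒ Q = 2, P = 193 − 3·2 = 187.
Profit = (187 − 181)·2 = 12.

Profit = 12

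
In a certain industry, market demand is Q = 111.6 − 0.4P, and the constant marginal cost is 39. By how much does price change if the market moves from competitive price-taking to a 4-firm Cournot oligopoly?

Price rises by 48

Inverting demand: P = 279 − 2.5Q.
Perfect competition: P = MC = 39, so 279 − 2.5Q = 39 and Q = 96.
In a 4-firm Cournot equilibrium, symmetry and the first-order condition give q = (279 − 39)/(12.5) = 19.2. So Q = 76.8 and P = 87.
Change in price: 87 − 39 = 48.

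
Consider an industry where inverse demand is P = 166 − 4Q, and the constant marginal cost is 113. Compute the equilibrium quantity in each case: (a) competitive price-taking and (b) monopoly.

Competitive firms price at marginal cost: P = 113, giving Q = 13.25.
A monopolist chooses Q where MR = MC. MR = 166 − 8Q; setting this equal to 113 gives Q = 6.625 and P = 139.5.

Competition: Q = 13.25; Monopoly: Q = 6.625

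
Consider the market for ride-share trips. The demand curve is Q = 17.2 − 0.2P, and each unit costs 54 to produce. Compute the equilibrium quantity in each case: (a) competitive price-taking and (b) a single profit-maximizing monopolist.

Inverting demand: P = 86 − 5Q.
Competitive firms price at marginal cost: P = 54, giving Q = 6.4.
A monopolist chooses Q where MR = MC. MR = 86 − 10Q; setting this equal to 54 gives Q = 3.2 and P = 70.

Competition: Q = 6.4; Monopoly: Q = 3.2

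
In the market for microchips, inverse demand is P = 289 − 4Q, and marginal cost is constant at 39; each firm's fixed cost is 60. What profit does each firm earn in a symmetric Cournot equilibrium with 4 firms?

π_i = 565

With 4 symmetric Cournot firms, each firm's FOC gives 289 − 20q = 39, so q = 12.5, Q = 4·12.5 = 50, and P = 89.
Each firm's profit = (89 − 39)·12.5 − 60 = 565.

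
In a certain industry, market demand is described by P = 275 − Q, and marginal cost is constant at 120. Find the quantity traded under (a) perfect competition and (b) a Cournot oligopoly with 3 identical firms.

Competition: Q = 155; Cournot: Q = 116.25

Competitive firms price at marginal cost: P = 120, giving Q = 155.
Cournot with 3 identical firms: the symmetric best-response condition is 275 − 4q = 120. Each firm produces q = 38.75, total output Q = 116.25, price P = 158.75.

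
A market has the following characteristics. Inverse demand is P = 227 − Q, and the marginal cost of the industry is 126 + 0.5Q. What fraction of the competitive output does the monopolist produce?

The monopolist equates marginal revenue to marginal cost: 227 − 2Q = 126 + 0.5Q, so Q = 40.4. From demand, P = 186.6.
Under competition P = MC: 227 − Q = 126 + 0.5Q ⇒ Q = 202/3, P = 479/3.
Ratio Q_m/Q_c = 40.4/(202/3) = 0.6.

Q_m/Q_c = 0.6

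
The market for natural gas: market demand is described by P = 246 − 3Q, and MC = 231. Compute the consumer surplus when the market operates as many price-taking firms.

Under competition P = MC = 231, so Q = (246 − 231)/3 = 5.
CS = ½·(246 − 231)·5 = 37.5.

CS = 37.5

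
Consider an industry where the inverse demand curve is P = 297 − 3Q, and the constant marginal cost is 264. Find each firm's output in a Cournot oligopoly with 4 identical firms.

Cournot with 4 identical firms: the symmetric best-response condition is 297 − 15q = 264. Each firm produces q = 2.2, total output Q = 8.8, price P = 270.6.

q_i = 2.2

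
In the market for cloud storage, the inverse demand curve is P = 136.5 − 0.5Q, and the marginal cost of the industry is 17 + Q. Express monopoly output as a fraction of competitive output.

Monopoly sets MR = MC: 136.5 − Q = 17 + Q ⇒ Q = 59.75, P = 136.5 − 0.5·59.75 = 106.625.
Under competition P = MC: 136.5 − 0.5Q = 17 + Q ⇒ Q = 239/3, P = 290/3.
Ratio Q_m/Q_c = 59.75/(239/3) = 0.75.

Q_m/Q_c = 0.75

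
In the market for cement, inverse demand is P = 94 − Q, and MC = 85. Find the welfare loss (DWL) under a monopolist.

DWL = 10.125

Competitive firms price at marginal cost: P = 85, giving Q = 9.
Monopoly sets MR = MC: 94 − 2Q = 85 ⇒ Q = 4.5, P = 94 − 4.5 = 89.5.
DWL is the triangle between Q = 4.5 and Q = 9: ½·(9 − 4.5)·(89.5 − 85) = 10.125.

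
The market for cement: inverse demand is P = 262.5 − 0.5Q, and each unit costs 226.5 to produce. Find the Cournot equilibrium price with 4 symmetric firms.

P = 233.7

In a 4-firm Cournot equilibrium, symmetry and the first-order condition give q = (262.5 − 226.5)/(2.5) = 14.4. So Q = 57.6 and P = 233.7.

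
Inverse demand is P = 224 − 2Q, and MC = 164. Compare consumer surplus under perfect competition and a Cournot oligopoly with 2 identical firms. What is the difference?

Consumer surplus falls by 500

Competitive firms price at marginal cost: P = 164, giving Q = 30.
CS = ½·(224 − 164)·30 = 900.
With 2 symmetric Cournot firms, each firm's FOC gives 224 − 6q = 164, so q = 10, Q = 2·10 = 20, and P = 184.
CS = ½·(224 − 184)·20 = 400.
Change in consumer surplus: 400 − 900 = −500.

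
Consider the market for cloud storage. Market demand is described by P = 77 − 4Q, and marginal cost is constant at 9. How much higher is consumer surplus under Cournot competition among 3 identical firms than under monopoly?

Consumer surplus rises by 180.625

A monopolist chooses Q where MR = MC. MR = 77 − 8Q; setting this equal to 9 gives Q = 8.5 and P = 43.
CS = ½·(77 − 43)·8.5 = 144.5.
In a 3-firm Cournot equilibrium, symmetry and the first-order condition give q = (77 − 9)/(16) = 4.25. So Q = 12.75 and P = 26.
CS = ½·(77 − 26)·12.75 = 325.125.
Change in consumer surplus: 325.125 − 144.5 = 180.625.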